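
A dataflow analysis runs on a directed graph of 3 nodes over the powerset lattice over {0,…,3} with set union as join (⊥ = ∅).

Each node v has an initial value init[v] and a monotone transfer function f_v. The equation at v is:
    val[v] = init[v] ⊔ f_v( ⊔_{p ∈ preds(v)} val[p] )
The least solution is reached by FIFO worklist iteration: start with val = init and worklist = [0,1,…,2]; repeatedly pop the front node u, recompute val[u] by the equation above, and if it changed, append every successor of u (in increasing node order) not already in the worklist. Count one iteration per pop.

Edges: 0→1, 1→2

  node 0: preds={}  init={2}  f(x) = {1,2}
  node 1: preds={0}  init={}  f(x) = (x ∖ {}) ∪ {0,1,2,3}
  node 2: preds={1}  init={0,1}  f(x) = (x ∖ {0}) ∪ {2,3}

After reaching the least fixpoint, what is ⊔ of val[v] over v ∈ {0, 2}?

{0,1,2,3}

Worklist (3 pops):
  #1 pop 0: in={} → {1,2} (was {2}); enqueue []
  #2 pop 1: in={1,2} → {0,1,2,3} (was {}); enqueue []
  #3 pop 2: in={0,1,2,3} → {0,1,2,3} (was {0,1}); enqueue []

Fixpoint:
  val[0] = {1,2}
  val[1] = {0,1,2,3}
  val[2] = {0,1,2,3}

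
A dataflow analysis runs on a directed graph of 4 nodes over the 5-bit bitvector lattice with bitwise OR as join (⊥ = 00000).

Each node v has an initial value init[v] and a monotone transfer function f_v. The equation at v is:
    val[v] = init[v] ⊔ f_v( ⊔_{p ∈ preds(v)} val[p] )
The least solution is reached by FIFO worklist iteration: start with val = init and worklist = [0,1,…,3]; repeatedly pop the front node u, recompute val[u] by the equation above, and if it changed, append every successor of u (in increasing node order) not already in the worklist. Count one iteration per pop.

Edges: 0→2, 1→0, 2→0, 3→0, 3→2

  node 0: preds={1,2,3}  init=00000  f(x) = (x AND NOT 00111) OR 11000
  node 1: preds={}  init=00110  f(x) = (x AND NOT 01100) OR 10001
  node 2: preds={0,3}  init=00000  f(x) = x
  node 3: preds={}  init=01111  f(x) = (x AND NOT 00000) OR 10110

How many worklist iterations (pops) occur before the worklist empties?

6

Trace (6 dequeues):
  [1] u=0 | in 01111 | out 11000 | prev 00000 | push {}
  [2] u=1 | in 00000 | out 10111 | prev 00110 | push {0}
  [3] u=2 | in 11111 | out 11111 | prev 00000 | push {}
  [4] u=3 | in 00000 | out 11111 | prev 01111 | push {2}
  [5] u=0 | in 11111 | out 11000 | ==
  [6] u=2 | in 11111 | out 11111 | ==

Converged values:
  [0] 11000
  [1] 10111
  [2] 11111
  [3] 11111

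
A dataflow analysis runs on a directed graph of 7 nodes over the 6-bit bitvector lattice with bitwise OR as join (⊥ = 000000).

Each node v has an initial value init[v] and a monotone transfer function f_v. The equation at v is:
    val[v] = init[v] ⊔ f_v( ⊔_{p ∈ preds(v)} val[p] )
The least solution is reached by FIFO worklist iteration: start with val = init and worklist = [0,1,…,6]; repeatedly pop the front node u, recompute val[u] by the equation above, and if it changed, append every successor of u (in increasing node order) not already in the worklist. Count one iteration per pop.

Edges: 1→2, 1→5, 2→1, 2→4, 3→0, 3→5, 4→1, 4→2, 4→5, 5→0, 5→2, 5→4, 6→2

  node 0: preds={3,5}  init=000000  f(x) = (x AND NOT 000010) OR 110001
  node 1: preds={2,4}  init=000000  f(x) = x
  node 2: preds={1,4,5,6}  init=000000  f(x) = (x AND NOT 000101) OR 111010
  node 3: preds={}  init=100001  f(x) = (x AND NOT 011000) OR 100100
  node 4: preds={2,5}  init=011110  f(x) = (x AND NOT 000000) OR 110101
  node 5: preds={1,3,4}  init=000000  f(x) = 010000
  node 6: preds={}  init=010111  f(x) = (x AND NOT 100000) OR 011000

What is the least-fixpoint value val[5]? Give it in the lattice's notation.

010000

Iteration log — 12 steps:
  step 1. node 0  ⊔preds=100001  new=110001  old=000000  +wl: 
  step 2. node 1  ⊔preds=011110  new=011110  old=000000  +wl: 
  step 3. node 2  ⊔preds=011111  new=111010  old=000000  +wl: 1
  step 4. node 3  ⊔preds=000000  new=100101  old=100001  +wl: 0
  step 5. node 4  ⊔preds=111010  new=111111  old=011110  +wl: 2
  step 6. node 5  ⊔preds=111111  new=010000  old=000000  +wl: 4
  step 7. node 6  ⊔preds=000000  new=011111  old=010111  +wl: 
  step 8. node 1  ⊔preds=111111  new=111111  old=011110  +wl: 5
  step 9. node 0  ⊔preds=110101  new=110101  old=110001  +wl: 
  step 10. node 2  ⊔preds=111111  new=111010  stable
  step 11. node 4  ⊔preds=111010  new=111111  stable
  step 12. node 5  ⊔preds=111111  new=010000  stable

Least fixpoint reached:
  node 0: 110101
  node 1: 111111
  node 2: 111010
  node 3: 100101
  node 4: 111111
  node 5: 010000
  node 6: 011111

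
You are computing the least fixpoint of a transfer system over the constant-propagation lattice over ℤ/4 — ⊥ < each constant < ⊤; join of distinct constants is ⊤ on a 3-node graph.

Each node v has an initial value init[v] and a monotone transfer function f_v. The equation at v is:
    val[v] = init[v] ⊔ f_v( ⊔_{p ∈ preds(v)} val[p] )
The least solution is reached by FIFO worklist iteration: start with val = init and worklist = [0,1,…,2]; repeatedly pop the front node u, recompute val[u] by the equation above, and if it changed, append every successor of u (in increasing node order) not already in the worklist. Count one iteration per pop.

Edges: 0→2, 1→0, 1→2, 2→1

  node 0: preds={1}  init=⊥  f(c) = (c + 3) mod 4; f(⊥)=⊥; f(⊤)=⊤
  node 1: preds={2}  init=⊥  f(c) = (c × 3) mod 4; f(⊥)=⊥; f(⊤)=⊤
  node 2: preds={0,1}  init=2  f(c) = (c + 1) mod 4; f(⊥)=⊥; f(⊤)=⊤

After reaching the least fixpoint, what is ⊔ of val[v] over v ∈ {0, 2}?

Trace (8 dequeues):
  [1] u=0 | in ⊥ | out ⊥ | ==
  [2] u=1 | in 2 | out 2 | prev ⊥ | push {0}
  [3] u=2 | in 2 | out ⊤ | prev 2 | push {1}
  [4] u=0 | in 2 | out 1 | prev ⊥ | push {2}
  [5] u=1 | in ⊤ | out ⊤ | prev 2 | push {0}
  [6] u=2 | in ⊤ | out ⊤ | ==
  [7] u=0 | in ⊤ | out ⊤ | prev 1 | push {2}
  [8] u=2 | in ⊤ | out ⊤ | ==

Converged values:
  [0] ⊤
  [1] ⊤
  [2] ⊤

⊤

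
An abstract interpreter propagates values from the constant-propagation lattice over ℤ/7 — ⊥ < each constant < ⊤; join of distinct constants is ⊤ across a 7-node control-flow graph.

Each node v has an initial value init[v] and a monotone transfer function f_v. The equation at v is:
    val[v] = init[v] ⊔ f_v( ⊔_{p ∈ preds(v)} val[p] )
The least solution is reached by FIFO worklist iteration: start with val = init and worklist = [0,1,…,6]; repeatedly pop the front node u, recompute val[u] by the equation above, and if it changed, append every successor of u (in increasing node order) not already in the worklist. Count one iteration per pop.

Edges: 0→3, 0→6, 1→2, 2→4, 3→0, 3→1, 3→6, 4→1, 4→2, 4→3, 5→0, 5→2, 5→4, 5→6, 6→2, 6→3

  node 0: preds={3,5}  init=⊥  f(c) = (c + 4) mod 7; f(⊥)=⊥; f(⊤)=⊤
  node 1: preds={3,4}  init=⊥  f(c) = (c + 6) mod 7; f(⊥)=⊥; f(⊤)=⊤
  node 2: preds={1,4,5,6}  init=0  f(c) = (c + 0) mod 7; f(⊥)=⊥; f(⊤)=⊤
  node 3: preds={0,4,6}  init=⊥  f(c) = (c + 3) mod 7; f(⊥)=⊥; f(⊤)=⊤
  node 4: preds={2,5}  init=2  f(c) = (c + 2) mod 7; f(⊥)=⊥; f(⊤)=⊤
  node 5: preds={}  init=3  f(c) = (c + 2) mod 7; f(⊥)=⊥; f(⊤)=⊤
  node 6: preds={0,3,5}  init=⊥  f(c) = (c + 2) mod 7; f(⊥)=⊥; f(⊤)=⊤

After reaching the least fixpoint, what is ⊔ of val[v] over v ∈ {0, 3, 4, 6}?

Iteration log — 12 steps:
  step 1. node 0  ⊔preds=3  new=0  old=⊥  +wl: 
  step 2. node 1  ⊔preds=2  new=1  old=⊥  +wl: 
  step 3. node 2  ⊔preds=⊤  new=⊤  old=0  +wl: 
  step 4. node 3  ⊔preds=⊤  new=⊤  old=⊥  +wl: 0,1
  step 5. node 4  ⊔preds=⊤  new=⊤  old=2  +wl: 2,3
  step 6. node 5  ⊔preds=⊥  new=3  stable
  step 7. node 6  ⊔preds=⊤  new=⊤  old=⊥  +wl: 
  step 8. node 0  ⊔preds=⊤  new=⊤  old=0  +wl: 6
  step 9. node 1  ⊔preds=⊤  new=⊤  old=1  +wl: 
  step 10. node 2  ⊔preds=⊤  new=⊤  stable
  step 11. node 3  ⊔preds=⊤  new=⊤  stable
  step 12. node 6  ⊔preds=⊤  new=⊤  stable

Least fixpoint reached:
  node 0: ⊤
  node 1: ⊤
  node 2: ⊤
  node 3: ⊤
  node 4: ⊤
  node 5: 3
  node 6: ⊤

⊤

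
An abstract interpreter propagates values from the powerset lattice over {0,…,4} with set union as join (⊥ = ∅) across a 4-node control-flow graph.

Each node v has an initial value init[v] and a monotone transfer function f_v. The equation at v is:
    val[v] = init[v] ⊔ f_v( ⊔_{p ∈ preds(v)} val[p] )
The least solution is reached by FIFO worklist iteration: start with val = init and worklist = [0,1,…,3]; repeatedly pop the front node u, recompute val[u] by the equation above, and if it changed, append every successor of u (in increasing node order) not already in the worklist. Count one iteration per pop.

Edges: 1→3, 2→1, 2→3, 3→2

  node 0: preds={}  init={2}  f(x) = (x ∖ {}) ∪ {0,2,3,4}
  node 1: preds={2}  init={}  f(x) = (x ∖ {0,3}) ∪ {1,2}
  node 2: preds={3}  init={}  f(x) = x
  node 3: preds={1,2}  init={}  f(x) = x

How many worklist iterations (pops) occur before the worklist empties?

Trace (7 dequeues):
  [1] u=0 | in {} | out {0,2,3,4} | prev {2} | push {}
  [2] u=1 | in {} | out {1,2} | prev {} | push {}
  [3] u=2 | in {} | out {} | ==
  [4] u=3 | in {1,2} | out {1,2} | prev {} | push {2}
  [5] u=2 | in {1,2} | out {1,2} | prev {} | push {1,3}
  [6] u=1 | in {1,2} | out {1,2} | ==
  [7] u=3 | in {1,2} | out {1,2} | ==

Converged values:
  [0] {0,2,3,4}
  [1] {1,2}
  [2] {1,2}
  [3] {1,2}

7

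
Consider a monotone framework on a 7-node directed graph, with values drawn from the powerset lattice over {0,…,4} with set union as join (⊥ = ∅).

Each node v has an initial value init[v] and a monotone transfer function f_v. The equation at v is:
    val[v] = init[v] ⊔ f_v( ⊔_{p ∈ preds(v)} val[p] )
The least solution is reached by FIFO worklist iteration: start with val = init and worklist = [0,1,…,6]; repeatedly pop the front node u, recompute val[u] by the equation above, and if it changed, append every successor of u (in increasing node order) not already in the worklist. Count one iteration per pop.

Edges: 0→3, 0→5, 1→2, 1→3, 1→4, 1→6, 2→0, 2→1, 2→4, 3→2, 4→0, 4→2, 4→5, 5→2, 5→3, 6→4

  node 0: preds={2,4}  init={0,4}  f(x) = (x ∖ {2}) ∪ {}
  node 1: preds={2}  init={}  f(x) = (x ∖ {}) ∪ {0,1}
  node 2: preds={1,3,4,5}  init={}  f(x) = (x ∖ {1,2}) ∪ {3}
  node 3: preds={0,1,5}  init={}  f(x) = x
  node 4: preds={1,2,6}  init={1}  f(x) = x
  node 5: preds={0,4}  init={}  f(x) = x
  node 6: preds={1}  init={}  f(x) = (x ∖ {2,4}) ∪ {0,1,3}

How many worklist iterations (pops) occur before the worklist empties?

20

Iteration log — 20 steps:
  step 1. node 0  ⊔preds={1}  new={0,1,4}  old={0,4}  +wl: 
  step 2. node 1  ⊔preds={}  new={0,1}  old={}  +wl: 
  step 3. node 2  ⊔preds={0,1}  new={0,3}  old={}  +wl: 0,1
  step 4. node 3  ⊔preds={0,1,4}  new={0,1,4}  old={}  +wl: 2
  step 5. node 4  ⊔preds={0,1,3}  new={0,1,3}  old={1}  +wl: 
  step 6. node 5  ⊔preds={0,1,3,4}  new={0,1,3,4}  old={}  +wl: 3
  step 7. node 6  ⊔preds={0,1}  new={0,1,3}  old={}  +wl: 4
  step 8. node 0  ⊔preds={0,1,3}  new={0,1,3,4}  old={0,1,4}  +wl: 5
  step 9. node 1  ⊔preds={0,3}  new={0,1,3}  old={0,1}  +wl: 6
  step 10. node 2  ⊔preds={0,1,3,4}  new={0,3,4}  old={0,3}  +wl: 0,1
  step 11. node 3  ⊔preds={0,1,3,4}  new={0,1,3,4}  old={0,1,4}  +wl: 2
  step 12. node 4  ⊔preds={0,1,3,4}  new={0,1,3,4}  old={0,1,3}  +wl: 
  step 13. node 5  ⊔preds={0,1,3,4}  new={0,1,3,4}  stable
  step 14. node 6  ⊔preds={0,1,3}  new={0,1,3}  stable
  step 15. node 0  ⊔preds={0,1,3,4}  new={0,1,3,4}  stable
  step 16. node 1  ⊔preds={0,3,4}  new={0,1,3,4}  old={0,1,3}  +wl: 3,4,6
  step 17. node 2  ⊔preds={0,1,3,4}  new={0,3,4}  stable
  step 18. node 3  ⊔preds={0,1,3,4}  new={0,1,3,4}  stable
  step 19. node 4  ⊔preds={0,1,3,4}  new={0,1,3,4}  stable
  step 20. node 6  ⊔preds={0,1,3,4}  new={0,1,3}  stable

Least fixpoint reached:
  node 0: {0,1,3,4}
  node 1: {0,1,3,4}
  node 2: {0,3,4}
  node 3: {0,1,3,4}
  node 4: {0,1,3,4}
  node 5: {0,1,3,4}
  node 6: {0,1,3}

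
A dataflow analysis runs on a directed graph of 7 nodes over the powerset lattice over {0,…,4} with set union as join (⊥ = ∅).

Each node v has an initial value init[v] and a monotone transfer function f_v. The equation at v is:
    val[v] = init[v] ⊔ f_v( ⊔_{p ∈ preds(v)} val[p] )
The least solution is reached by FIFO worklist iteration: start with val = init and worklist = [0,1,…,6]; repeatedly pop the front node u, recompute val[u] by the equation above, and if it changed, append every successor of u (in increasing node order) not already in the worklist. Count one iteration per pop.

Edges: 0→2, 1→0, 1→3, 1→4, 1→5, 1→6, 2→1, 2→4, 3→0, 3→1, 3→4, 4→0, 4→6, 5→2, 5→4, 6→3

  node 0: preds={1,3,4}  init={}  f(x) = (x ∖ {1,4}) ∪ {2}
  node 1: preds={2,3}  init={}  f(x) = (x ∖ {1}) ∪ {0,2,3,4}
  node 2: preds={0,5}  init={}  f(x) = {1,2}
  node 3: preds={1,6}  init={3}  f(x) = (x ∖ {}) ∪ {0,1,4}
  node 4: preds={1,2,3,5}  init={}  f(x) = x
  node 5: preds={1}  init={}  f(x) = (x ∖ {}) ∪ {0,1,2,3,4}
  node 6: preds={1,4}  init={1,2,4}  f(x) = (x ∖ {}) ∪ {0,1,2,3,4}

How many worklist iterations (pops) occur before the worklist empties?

Trace (12 dequeues):
  [1] u=0 | in {3} | out {2,3} | prev {} | push {}
  [2] u=1 | in {3} | out {0,2,3,4} | prev {} | push {0}
  [3] u=2 | in {2,3} | out {1,2} | prev {} | push {1}
  [4] u=3 | in {0,1,2,3,4} | out {0,1,2,3,4} | prev {3} | push {}
  [5] u=4 | in {0,1,2,3,4} | out {0,1,2,3,4} | prev {} | push {}
  [6] u=5 | in {0,2,3,4} | out {0,1,2,3,4} | prev {} | push {2,4}
  [7] u=6 | in {0,1,2,3,4} | out {0,1,2,3,4} | prev {1,2,4} | push {3}
  [8] u=0 | in {0,1,2,3,4} | out {0,2,3} | prev {2,3} | push {}
  [9] u=1 | in {0,1,2,3,4} | out {0,2,3,4} | ==
  [10] u=2 | in {0,1,2,3,4} | out {1,2} | ==
  [11] u=4 | in {0,1,2,3,4} | out {0,1,2,3,4} | ==
  [12] u=3 | in {0,1,2,3,4} | out {0,1,2,3,4} | ==

Converged values:
  [0] {0,2,3}
  [1] {0,2,3,4}
  [2] {1,2}
  [3] {0,1,2,3,4}
  [4] {0,1,2,3,4}
  [5] {0,1,2,3,4}
  [6] {0,1,2,3,4}

12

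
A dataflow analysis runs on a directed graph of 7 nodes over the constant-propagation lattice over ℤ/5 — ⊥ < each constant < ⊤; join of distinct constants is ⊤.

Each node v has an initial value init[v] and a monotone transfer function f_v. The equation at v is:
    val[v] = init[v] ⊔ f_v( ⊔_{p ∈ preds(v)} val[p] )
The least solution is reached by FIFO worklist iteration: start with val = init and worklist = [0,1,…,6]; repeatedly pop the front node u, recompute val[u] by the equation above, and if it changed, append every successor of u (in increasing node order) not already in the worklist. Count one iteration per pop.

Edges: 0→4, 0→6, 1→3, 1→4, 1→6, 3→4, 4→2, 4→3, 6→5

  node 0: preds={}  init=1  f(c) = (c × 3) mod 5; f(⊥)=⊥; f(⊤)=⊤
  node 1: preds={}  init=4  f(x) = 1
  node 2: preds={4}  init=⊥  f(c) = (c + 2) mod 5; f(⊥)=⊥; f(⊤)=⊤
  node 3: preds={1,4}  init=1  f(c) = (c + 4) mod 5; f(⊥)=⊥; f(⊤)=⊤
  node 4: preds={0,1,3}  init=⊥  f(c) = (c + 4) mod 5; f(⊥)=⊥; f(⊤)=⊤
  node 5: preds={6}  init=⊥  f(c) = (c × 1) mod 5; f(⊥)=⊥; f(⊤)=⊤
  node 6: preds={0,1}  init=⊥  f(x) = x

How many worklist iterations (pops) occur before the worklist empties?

10

Iteration log — 10 steps:
  step 1. node 0  ⊔preds=⊥  new=1  stable
  step 2. node 1  ⊔preds=⊥  new=⊤  old=4  +wl: 
  step 3. node 2  ⊔preds=⊥  new=⊥  stable
  step 4. node 3  ⊔preds=⊤  new=⊤  old=1  +wl: 
  step 5. node 4  ⊔preds=⊤  new=⊤  old=⊥  +wl: 2,3
  step 6. node 5  ⊔preds=⊥  new=⊥  stable
  step 7. node 6  ⊔preds=⊤  new=⊤  old=⊥  +wl: 5
  step 8. node 2  ⊔preds=⊤  new=⊤  old=⊥  +wl: 
  step 9. node 3  ⊔preds=⊤  new=⊤  stable
  step 10. node 5  ⊔preds=⊤  new=⊤  old=⊥  +wl: 

Least fixpoint reached:
  node 0: 1
  node 1: ⊤
  node 2: ⊤
  node 3: ⊤
  node 4: ⊤
  node 5: ⊤
  node 6: ⊤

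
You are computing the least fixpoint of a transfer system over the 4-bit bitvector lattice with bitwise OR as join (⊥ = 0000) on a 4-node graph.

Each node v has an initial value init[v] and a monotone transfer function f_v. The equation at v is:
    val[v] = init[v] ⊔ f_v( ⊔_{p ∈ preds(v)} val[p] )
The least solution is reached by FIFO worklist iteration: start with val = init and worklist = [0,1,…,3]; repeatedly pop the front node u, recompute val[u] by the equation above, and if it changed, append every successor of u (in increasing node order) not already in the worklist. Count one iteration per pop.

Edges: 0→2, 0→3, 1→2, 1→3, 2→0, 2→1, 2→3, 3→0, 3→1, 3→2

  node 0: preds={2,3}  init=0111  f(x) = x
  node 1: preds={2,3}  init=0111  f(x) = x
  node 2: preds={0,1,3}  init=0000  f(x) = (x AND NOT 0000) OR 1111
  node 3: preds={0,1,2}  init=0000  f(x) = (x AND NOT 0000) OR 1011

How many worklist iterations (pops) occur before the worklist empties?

8

Iteration log — 8 steps:
  step 1. node 0  ⊔preds=0000  new=0111  stable
  step 2. node 1  ⊔preds=0000  new=0111  stable
  step 3. node 2  ⊔preds=0111  new=1111  old=0000  +wl: 0,1
  step 4. node 3  ⊔preds=1111  new=1111  old=0000  +wl: 2
  step 5. node 0  ⊔preds=1111  new=1111  old=0111  +wl: 3
  step 6. node 1  ⊔preds=1111  new=1111  old=0111  +wl: 
  step 7. node 2  ⊔preds=1111  new=1111  stable
  step 8. node 3  ⊔preds=1111  new=1111  stable

Least fixpoint reached:
  node 0: 1111
  node 1: 1111
  node 2: 1111
  node 3: 1111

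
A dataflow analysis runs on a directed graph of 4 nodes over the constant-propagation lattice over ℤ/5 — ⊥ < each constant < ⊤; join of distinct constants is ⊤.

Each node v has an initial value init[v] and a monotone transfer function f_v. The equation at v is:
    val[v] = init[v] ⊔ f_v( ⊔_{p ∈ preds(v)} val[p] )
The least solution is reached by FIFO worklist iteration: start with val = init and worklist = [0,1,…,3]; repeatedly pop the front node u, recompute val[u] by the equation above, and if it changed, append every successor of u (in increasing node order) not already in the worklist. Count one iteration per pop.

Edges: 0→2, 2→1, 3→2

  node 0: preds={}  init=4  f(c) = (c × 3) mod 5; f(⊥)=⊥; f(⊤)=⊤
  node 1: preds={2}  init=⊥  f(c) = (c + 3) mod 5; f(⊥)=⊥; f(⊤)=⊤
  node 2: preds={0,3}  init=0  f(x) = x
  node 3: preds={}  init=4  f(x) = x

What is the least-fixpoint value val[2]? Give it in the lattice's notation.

⊤

Iteration log — 5 steps:
  step 1. node 0  ⊔preds=⊥  new=4  stable
  step 2. node 1  ⊔preds=0  new=3  old=⊥  +wl: 
  step 3. node 2  ⊔preds=4  new=⊤  old=0  +wl: 1
  step 4. node 3  ⊔preds=⊥  new=4  stable
  step 5. node 1  ⊔preds=⊤  new=⊤  old=3  +wl: 

Least fixpoint reached:
  node 0: 4
  node 1: ⊤
  node 2: ⊤
  node 3: 4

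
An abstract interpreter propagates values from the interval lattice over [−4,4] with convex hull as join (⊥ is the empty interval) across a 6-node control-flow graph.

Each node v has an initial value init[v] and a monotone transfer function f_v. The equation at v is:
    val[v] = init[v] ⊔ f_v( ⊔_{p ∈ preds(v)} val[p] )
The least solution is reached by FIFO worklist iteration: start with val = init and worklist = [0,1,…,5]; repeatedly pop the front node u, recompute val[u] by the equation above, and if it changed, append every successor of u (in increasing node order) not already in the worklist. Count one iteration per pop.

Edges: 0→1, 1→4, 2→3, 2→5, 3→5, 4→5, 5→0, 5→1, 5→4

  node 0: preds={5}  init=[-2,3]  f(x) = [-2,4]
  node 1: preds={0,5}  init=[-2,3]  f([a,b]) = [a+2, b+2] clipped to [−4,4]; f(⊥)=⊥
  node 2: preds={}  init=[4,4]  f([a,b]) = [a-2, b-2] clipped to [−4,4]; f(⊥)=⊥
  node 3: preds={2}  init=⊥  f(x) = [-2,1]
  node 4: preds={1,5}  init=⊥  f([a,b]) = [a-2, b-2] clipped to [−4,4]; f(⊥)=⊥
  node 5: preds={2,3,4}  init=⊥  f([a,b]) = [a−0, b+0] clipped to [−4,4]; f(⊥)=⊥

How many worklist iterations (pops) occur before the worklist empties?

Trace (9 dequeues):
  [1] u=0 | in ⊥ | out [-2,4] | prev [-2,3] | push {}
  [2] u=1 | in [-2,4] | out [-2,4] | prev [-2,3] | push {}
  [3] u=2 | in ⊥ | out [4,4] | ==
  [4] u=3 | in [4,4] | out [-2,1] | prev ⊥ | push {}
  [5] u=4 | in [-2,4] | out [-4,2] | prev ⊥ | push {}
  [6] u=5 | in [-4,4] | out [-4,4] | prev ⊥ | push {0,1,4}
  [7] u=0 | in [-4,4] | out [-2,4] | ==
  [8] u=1 | in [-4,4] | out [-2,4] | ==
  [9] u=4 | in [-4,4] | out [-4,2] | ==

Converged values:
  [0] [-2,4]
  [1] [-2,4]
  [2] [4,4]
  [3] [-2,1]
  [4] [-4,2]
  [5] [-4,4]

9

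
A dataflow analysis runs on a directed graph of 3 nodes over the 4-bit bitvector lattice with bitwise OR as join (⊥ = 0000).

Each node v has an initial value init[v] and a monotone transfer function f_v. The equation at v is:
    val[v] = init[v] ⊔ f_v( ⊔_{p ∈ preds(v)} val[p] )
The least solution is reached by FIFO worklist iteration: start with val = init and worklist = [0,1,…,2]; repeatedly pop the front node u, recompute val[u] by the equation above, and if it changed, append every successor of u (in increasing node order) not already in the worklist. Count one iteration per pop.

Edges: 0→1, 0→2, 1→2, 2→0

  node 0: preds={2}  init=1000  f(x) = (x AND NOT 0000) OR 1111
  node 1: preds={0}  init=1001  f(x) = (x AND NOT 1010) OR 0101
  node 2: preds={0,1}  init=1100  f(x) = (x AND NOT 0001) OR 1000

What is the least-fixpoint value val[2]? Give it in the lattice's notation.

Worklist (4 pops):
  #1 pop 0: in=1100 → 1111 (was 1000); enqueue []
  #2 pop 1: in=1111 → 1101 (was 1001); enqueue []
  #3 pop 2: in=1111 → 1110 (was 1100); enqueue [0]
  #4 pop 0: in=1110 → 1111 (no change)

Fixpoint:
  val[0] = 1111
  val[1] = 1101
  val[2] = 1110

1110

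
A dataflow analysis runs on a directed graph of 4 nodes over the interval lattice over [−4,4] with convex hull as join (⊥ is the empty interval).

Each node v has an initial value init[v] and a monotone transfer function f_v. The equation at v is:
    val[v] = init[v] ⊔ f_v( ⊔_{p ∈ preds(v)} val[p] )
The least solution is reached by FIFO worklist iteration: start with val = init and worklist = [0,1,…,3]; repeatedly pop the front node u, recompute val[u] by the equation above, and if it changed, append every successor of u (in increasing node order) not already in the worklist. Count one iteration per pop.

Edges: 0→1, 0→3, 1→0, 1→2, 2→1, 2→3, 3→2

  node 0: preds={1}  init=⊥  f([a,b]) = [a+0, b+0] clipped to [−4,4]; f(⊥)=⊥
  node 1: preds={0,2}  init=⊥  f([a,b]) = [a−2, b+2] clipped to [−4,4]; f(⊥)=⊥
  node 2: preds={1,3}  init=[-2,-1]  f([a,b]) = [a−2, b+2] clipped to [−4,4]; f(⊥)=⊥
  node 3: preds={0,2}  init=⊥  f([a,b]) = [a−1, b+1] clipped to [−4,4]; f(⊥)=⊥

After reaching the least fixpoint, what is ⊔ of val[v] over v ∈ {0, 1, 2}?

Iteration log — 11 steps:
  step 1. node 0  ⊔preds=⊥  new=⊥  stable
  step 2. node 1  ⊔preds=[-2,-1]  new=[-4,1]  old=⊥  +wl: 0
  step 3. node 2  ⊔preds=[-4,1]  new=[-4,3]  old=[-2,-1]  +wl: 1
  step 4. node 3  ⊔preds=[-4,3]  new=[-4,4]  old=⊥  +wl: 2
  step 5. node 0  ⊔preds=[-4,1]  new=[-4,1]  old=⊥  +wl: 3
  step 6. node 1  ⊔preds=[-4,3]  new=[-4,4]  old=[-4,1]  +wl: 0
  step 7. node 2  ⊔preds=[-4,4]  new=[-4,4]  old=[-4,3]  +wl: 1
  step 8. node 3  ⊔preds=[-4,4]  new=[-4,4]  stable
  step 9. node 0  ⊔preds=[-4,4]  new=[-4,4]  old=[-4,1]  +wl: 3
  step 10. node 1  ⊔preds=[-4,4]  new=[-4,4]  stable
  step 11. node 3  ⊔preds=[-4,4]  new=[-4,4]  stable

Least fixpoint reached:
  node 0: [-4,4]
  node 1: [-4,4]
  node 2: [-4,4]
  node 3: [-4,4]

[-4,4]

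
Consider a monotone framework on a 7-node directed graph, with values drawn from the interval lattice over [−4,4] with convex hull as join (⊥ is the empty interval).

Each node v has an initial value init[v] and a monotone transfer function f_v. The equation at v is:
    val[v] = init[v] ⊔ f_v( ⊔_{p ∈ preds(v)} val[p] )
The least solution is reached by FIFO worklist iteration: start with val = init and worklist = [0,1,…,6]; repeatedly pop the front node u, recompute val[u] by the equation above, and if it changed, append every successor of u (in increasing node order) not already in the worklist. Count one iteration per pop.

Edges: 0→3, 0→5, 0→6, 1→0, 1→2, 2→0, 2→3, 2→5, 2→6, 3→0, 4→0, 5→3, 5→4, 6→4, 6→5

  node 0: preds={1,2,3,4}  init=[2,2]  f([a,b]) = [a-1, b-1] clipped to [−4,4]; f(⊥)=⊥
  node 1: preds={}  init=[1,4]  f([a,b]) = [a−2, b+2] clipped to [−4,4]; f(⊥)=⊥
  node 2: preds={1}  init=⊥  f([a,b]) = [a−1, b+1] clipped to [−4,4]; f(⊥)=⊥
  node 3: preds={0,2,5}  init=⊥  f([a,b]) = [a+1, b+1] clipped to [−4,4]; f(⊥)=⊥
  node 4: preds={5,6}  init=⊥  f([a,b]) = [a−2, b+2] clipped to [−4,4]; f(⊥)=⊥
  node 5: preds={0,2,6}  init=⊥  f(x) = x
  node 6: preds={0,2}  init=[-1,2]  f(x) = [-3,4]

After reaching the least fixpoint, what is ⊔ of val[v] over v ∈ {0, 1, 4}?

Iteration log — 15 steps:
  step 1. node 0  ⊔preds=[1,4]  new=[0,3]  old=[2,2]  +wl: 
  step 2. node 1  ⊔preds=⊥  new=[1,4]  stable
  step 3. node 2  ⊔preds=[1,4]  new=[0,4]  old=⊥  +wl: 0
  step 4. node 3  ⊔preds=[0,4]  new=[1,4]  old=⊥  +wl: 
  step 5. node 4  ⊔preds=[-1,2]  new=[-3,4]  old=⊥  +wl: 
  step 6. node 5  ⊔preds=[-1,4]  new=[-1,4]  old=⊥  +wl: 3,4
  step 7. node 6  ⊔preds=[0,4]  new=[-3,4]  old=[-1,2]  +wl: 5
  step 8. node 0  ⊔preds=[-3,4]  new=[-4,3]  old=[0,3]  +wl: 6
  step 9. node 3  ⊔preds=[-4,4]  new=[-3,4]  old=[1,4]  +wl: 0
  step 10. node 4  ⊔preds=[-3,4]  new=[-4,4]  old=[-3,4]  +wl: 
  step 11. node 5  ⊔preds=[-4,4]  new=[-4,4]  old=[-1,4]  +wl: 3,4
  step 12. node 6  ⊔preds=[-4,4]  new=[-3,4]  stable
  step 13. node 0  ⊔preds=[-4,4]  new=[-4,3]  stable
  step 14. node 3  ⊔preds=[-4,4]  new=[-3,4]  stable
  step 15. node 4  ⊔preds=[-4,4]  new=[-4,4]  stable

Least fixpoint reached:
  node 0: [-4,3]
  node 1: [1,4]
  node 2: [0,4]
  node 3: [-3,4]
  node 4: [-4,4]
  node 5: [-4,4]
  node 6: [-3,4]

[-4,4]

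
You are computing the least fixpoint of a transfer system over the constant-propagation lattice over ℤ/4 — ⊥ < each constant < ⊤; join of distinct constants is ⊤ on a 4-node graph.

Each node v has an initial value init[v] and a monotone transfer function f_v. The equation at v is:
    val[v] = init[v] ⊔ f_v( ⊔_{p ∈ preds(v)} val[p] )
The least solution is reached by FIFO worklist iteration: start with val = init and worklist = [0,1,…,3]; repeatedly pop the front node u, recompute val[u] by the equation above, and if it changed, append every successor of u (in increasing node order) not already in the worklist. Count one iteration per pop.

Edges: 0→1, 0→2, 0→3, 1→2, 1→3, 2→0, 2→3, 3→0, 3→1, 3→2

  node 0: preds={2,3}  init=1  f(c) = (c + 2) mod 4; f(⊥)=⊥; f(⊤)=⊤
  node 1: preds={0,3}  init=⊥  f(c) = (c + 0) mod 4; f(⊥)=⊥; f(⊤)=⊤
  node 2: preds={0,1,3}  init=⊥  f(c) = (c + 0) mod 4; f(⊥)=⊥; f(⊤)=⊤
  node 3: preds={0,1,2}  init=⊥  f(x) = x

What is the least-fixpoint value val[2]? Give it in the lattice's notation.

Iteration log — 11 steps:
  step 1. node 0  ⊔preds=⊥  new=1  stable
  step 2. node 1  ⊔preds=1  new=1  old=⊥  +wl: 
  step 3. node 2  ⊔preds=1  new=1  old=⊥  +wl: 0
  step 4. node 3  ⊔preds=1  new=1  old=⊥  +wl: 1,2
  step 5. node 0  ⊔preds=1  new=⊤  old=1  +wl: 3
  step 6. node 1  ⊔preds=⊤  new=⊤  old=1  +wl: 
  step 7. node 2  ⊔preds=⊤  new=⊤  old=1  +wl: 0
  step 8. node 3  ⊔preds=⊤  new=⊤  old=1  +wl: 1,2
  step 9. node 0  ⊔preds=⊤  new=⊤  stable
  step 10. node 1  ⊔preds=⊤  new=⊤  stable
  step 11. node 2  ⊔preds=⊤  new=⊤  stable

Least fixpoint reached:
  node 0: ⊤
  node 1: ⊤
  node 2: ⊤
  node 3: ⊤

⊤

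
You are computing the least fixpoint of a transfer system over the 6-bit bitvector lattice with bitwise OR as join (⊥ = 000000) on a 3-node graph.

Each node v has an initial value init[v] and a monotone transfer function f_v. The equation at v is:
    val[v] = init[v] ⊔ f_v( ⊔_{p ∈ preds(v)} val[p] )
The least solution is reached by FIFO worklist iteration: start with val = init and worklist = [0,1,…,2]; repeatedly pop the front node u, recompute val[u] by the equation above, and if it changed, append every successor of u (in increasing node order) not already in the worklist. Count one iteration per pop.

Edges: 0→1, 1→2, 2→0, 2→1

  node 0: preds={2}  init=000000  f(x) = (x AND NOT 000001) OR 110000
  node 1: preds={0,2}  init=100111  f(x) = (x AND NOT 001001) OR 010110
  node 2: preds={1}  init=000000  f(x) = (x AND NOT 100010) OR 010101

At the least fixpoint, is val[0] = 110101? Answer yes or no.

Iteration log — 5 steps:
  step 1. node 0  ⊔preds=000000  new=110000  old=000000  +wl: 
  step 2. node 1  ⊔preds=110000  new=110111  old=100111  +wl: 
  step 3. node 2  ⊔preds=110111  new=010101  old=000000  +wl: 0,1
  step 4. node 0  ⊔preds=010101  new=110100  old=110000  +wl: 
  step 5. node 1  ⊔preds=110101  new=110111  stable

Least fixpoint reached:
  node 0: 110100
  node 1: 110111
  node 2: 010101

no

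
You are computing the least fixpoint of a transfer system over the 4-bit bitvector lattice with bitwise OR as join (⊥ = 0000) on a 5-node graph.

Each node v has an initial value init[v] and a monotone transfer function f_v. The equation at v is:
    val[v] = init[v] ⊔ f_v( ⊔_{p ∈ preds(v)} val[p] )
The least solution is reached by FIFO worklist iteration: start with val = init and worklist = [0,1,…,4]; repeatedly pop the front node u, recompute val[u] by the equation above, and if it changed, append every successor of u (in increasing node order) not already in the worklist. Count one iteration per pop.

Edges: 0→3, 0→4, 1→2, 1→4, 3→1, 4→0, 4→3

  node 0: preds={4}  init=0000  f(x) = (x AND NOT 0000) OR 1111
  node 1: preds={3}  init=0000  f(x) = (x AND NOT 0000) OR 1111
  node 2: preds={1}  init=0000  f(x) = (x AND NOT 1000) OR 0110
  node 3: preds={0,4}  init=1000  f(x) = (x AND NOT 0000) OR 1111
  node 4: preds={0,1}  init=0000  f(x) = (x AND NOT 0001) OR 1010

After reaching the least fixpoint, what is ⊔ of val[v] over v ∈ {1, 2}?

Iteration log — 8 steps:
  step 1. node 0  ⊔preds=0000  new=1111  old=0000  +wl: 
  step 2. node 1  ⊔preds=1000  new=1111  old=0000  +wl: 
  step 3. node 2  ⊔preds=1111  new=0111  old=0000  +wl: 
  step 4. node 3  ⊔preds=1111  new=1111  old=1000  +wl: 1
  step 5. node 4  ⊔preds=1111  new=1110  old=0000  +wl: 0,3
  step 6. node 1  ⊔preds=1111  new=1111  stable
  step 7. node 0  ⊔preds=1110  new=1111  stable
  step 8. node 3  ⊔preds=1111  new=1111  stable

Least fixpoint reached:
  node 0: 1111
  node 1: 1111
  node 2: 0111
  node 3: 1111
  node 4: 1110

1111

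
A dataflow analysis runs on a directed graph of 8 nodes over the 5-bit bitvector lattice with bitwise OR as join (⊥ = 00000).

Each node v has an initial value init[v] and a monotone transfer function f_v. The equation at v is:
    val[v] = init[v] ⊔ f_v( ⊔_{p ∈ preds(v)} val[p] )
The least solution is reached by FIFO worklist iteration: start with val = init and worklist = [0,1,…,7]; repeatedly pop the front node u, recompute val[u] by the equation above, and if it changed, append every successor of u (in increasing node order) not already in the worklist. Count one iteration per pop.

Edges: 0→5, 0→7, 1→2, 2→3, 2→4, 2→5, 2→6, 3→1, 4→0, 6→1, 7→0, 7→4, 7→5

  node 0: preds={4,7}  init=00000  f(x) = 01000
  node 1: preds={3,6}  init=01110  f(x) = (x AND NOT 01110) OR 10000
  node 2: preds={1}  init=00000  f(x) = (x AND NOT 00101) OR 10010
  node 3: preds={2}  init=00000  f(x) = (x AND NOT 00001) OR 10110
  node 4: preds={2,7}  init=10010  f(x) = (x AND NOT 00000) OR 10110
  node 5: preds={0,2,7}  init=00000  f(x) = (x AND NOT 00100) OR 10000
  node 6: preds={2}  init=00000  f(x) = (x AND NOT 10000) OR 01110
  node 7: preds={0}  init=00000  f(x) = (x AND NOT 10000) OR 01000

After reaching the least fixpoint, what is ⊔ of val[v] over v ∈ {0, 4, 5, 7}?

Worklist (12 pops):
  #1 pop 0: in=10010 → 01000 (was 00000); enqueue []
  #2 pop 1: in=00000 → 11110 (was 01110); enqueue []
  #3 pop 2: in=11110 → 11010 (was 00000); enqueue []
  #4 pop 3: in=11010 → 11110 (was 00000); enqueue [1]
  #5 pop 4: in=11010 → 11110 (was 10010); enqueue [0]
  #6 pop 5: in=11010 → 11010 (was 00000); enqueue []
  #7 pop 6: in=11010 → 01110 (was 00000); enqueue []
  #8 pop 7: in=01000 → 01000 (was 00000); enqueue [4,5]
  #9 pop 1: in=11110 → 11110 (no change)
  #10 pop 0: in=11110 → 01000 (no change)
  #11 pop 4: in=11010 → 11110 (no change)
  #12 pop 5: in=11010 → 11010 (no change)

Fixpoint:
  val[0] = 01000
  val[1] = 11110
  val[2] = 11010
  val[3] = 11110
  val[4] = 11110
  val[5] = 11010
  val[6] = 01110
  val[7] = 01000

11110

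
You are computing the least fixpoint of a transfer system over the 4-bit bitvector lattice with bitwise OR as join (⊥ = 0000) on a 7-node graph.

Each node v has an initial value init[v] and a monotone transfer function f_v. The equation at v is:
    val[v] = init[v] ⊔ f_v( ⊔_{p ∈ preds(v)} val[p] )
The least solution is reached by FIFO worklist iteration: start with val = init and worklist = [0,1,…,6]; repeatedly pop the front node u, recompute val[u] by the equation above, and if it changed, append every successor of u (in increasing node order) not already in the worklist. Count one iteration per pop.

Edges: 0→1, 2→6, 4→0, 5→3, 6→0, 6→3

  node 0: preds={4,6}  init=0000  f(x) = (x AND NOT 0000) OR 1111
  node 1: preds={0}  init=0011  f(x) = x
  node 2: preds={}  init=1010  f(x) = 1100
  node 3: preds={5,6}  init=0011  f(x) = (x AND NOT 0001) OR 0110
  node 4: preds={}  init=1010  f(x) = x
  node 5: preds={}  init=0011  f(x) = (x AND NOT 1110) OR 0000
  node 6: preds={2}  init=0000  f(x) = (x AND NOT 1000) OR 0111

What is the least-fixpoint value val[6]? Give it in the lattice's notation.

Worklist (9 pops):
  #1 pop 0: in=1010 → 1111 (was 0000); enqueue []
  #2 pop 1: in=1111 → 1111 (was 0011); enqueue []
  #3 pop 2: in=0000 → 1110 (was 1010); enqueue []
  #4 pop 3: in=0011 → 0111 (was 0011); enqueue []
  #5 pop 4: in=0000 → 1010 (no change)
  #6 pop 5: in=0000 → 0011 (no change)
  #7 pop 6: in=1110 → 0111 (was 0000); enqueue [0,3]
  #8 pop 0: in=1111 → 1111 (no change)
  #9 pop 3: in=0111 → 0111 (no change)

Fixpoint:
  val[0] = 1111
  val[1] = 1111
  val[2] = 1110
  val[3] = 0111
  val[4] = 1010
  val[5] = 0011
  val[6] = 0111

0111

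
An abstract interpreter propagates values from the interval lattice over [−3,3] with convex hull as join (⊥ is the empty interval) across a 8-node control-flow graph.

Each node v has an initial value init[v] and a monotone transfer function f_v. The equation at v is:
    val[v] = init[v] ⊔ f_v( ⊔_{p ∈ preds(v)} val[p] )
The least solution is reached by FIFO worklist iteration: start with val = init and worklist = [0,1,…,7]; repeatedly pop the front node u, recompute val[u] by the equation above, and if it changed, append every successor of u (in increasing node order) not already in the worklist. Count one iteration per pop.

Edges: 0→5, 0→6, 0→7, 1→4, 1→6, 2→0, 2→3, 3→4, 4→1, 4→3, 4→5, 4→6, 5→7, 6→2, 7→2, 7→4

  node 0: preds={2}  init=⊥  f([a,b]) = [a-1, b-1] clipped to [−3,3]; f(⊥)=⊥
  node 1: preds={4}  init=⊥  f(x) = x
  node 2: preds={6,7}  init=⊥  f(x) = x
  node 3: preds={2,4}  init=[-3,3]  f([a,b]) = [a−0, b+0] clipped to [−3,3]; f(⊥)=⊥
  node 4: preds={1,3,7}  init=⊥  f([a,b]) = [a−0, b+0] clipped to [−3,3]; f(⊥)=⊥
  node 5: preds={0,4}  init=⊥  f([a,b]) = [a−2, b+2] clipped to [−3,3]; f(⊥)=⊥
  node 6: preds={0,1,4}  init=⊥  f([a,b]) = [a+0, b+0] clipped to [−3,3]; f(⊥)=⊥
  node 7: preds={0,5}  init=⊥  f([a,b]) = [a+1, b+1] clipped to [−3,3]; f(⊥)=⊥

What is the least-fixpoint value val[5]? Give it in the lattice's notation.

[-3,3]

Trace (18 dequeues):
  [1] u=0 | in ⊥ | out ⊥ | ==
  [2] u=1 | in ⊥ | out ⊥ | ==
  [3] u=2 | in ⊥ | out ⊥ | ==
  [4] u=3 | in ⊥ | out [-3,3] | ==
  [5] u=4 | in [-3,3] | out [-3,3] | prev ⊥ | push {1,3}
  [6] u=5 | in [-3,3] | out [-3,3] | prev ⊥ | push {}
  [7] u=6 | in [-3,3] | out [-3,3] | prev ⊥ | push {2}
  [8] u=7 | in [-3,3] | out [-2,3] | prev ⊥ | push {4}
  [9] u=1 | in [-3,3] | out [-3,3] | prev ⊥ | push {6}
  [10] u=3 | in [-3,3] | out [-3,3] | ==
  [11] u=2 | in [-3,3] | out [-3,3] | prev ⊥ | push {0,3}
  [12] u=4 | in [-3,3] | out [-3,3] | ==
  [13] u=6 | in [-3,3] | out [-3,3] | ==
  [14] u=0 | in [-3,3] | out [-3,2] | prev ⊥ | push {5,6,7}
  [15] u=3 | in [-3,3] | out [-3,3] | ==
  [16] u=5 | in [-3,3] | out [-3,3] | ==
  [17] u=6 | in [-3,3] | out [-3,3] | ==
  [18] u=7 | in [-3,3] | out [-2,3] | ==

Converged values:
  [0] [-3,2]
  [1] [-3,3]
  [2] [-3,3]
  [3] [-3,3]
  [4] [-3,3]
  [5] [-3,3]
  [6] [-3,3]
  [7] [-2,3]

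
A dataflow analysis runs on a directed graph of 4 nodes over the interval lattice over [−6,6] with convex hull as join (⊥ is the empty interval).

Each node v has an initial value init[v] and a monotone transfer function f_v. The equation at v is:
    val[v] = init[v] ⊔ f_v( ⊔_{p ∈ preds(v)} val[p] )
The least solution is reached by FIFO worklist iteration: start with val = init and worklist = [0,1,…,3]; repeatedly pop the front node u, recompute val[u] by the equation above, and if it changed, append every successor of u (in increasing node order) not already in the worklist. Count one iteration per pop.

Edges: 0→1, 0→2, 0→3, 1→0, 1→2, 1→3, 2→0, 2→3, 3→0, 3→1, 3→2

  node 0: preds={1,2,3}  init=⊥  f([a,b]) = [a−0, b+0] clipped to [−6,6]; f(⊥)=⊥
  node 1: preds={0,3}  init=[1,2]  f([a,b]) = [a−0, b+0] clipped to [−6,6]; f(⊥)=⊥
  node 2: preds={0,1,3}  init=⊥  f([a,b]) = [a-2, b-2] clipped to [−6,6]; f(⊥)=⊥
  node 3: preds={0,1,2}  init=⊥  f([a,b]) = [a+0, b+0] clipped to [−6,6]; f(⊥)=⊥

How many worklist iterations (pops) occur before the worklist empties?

21

Worklist (21 pops):
  #1 pop 0: in=[1,2] → [1,2] (was ⊥); enqueue []
  #2 pop 1: in=[1,2] → [1,2] (no change)
  #3 pop 2: in=[1,2] → [-1,0] (was ⊥); enqueue [0]
  #4 pop 3: in=[-1,2] → [-1,2] (was ⊥); enqueue [1,2]
  #5 pop 0: in=[-1,2] → [-1,2] (was [1,2]); enqueue [3]
  #6 pop 1: in=[-1,2] → [-1,2] (was [1,2]); enqueue [0]
  #7 pop 2: in=[-1,2] → [-3,0] (was [-1,0]); enqueue []
  #8 pop 3: in=[-3,2] → [-3,2] (was [-1,2]); enqueue [1,2]
  #9 pop 0: in=[-3,2] → [-3,2] (was [-1,2]); enqueue [3]
  #10 pop 1: in=[-3,2] → [-3,2] (was [-1,2]); enqueue [0]
  #11 pop 2: in=[-3,2] → [-5,0] (was [-3,0]); enqueue []
  #12 pop 3: in=[-5,2] → [-5,2] (was [-3,2]); enqueue [1,2]
  #13 pop 0: in=[-5,2] → [-5,2] (was [-3,2]); enqueue [3]
  #14 pop 1: in=[-5,2] → [-5,2] (was [-3,2]); enqueue [0]
  #15 pop 2: in=[-5,2] → [-6,0] (was [-5,0]); enqueue []
  #16 pop 3: in=[-6,2] → [-6,2] (was [-5,2]); enqueue [1,2]
  #17 pop 0: in=[-6,2] → [-6,2] (was [-5,2]); enqueue [3]
  #18 pop 1: in=[-6,2] → [-6,2] (was [-5,2]); enqueue [0]
  #19 pop 2: in=[-6,2] → [-6,0] (no change)
  #20 pop 3: in=[-6,2] → [-6,2] (no change)
  #21 pop 0: in=[-6,2] → [-6,2] (no change)

Fixpoint:
  val[0] = [-6,2]
  val[1] = [-6,2]
  val[2] = [-6,0]
  val[3] = [-6,2]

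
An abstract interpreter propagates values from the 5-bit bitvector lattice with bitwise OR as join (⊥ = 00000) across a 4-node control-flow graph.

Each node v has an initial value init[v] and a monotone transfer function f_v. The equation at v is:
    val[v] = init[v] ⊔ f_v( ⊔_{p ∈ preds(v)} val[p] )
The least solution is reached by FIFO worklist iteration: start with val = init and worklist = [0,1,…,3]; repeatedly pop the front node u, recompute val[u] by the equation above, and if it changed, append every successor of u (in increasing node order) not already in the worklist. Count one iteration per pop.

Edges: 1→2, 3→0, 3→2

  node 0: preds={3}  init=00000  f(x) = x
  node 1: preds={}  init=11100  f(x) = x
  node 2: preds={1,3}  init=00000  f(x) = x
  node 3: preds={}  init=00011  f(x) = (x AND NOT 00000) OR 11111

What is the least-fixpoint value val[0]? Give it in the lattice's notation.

11111

Trace (6 dequeues):
  [1] u=0 | in 00011 | out 00011 | prev 00000 | push {}
  [2] u=1 | in 00000 | out 11100 | ==
  [3] u=2 | in 11111 | out 11111 | prev 00000 | push {}
  [4] u=3 | in 00000 | out 11111 | prev 00011 | push {0,2}
  [5] u=0 | in 11111 | out 11111 | prev 00011 | push {}
  [6] u=2 | in 11111 | out 11111 | ==

Converged values:
  [0] 11111
  [1] 11100
  [2] 11111
  [3] 11111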